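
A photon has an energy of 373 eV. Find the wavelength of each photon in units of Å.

(h = 6.62607015e-34 J·s, c = 2.99792458e8 m/s, 1 eV = 1.602176634e-19 J.)
Convert to SI: E = 373 eV = 5.9761e-17 J.
Apply λ = hc/E: λ = 3.324e-9 m.
Converting to Å: λ = 33.24 Å ≈ 33.2 Å.

33.2 Å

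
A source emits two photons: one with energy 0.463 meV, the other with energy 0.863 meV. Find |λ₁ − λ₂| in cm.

0.124 cm

Using λ = hc/E: λ₁ = 0.002678 m, λ₂ = 0.001437 m.
|Δλ| = |0.002678 − 0.001437| = 0.00124 m = 0.124 cm.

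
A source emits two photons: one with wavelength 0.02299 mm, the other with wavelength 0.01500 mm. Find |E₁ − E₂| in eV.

0.0287 eV

Using E = hc/λ: E₁ = 8.6405e-21 J, E₂ = 1.3243e-20 J.
|ΔE| = |8.6405e-21 − 1.3243e-20| = 4.60e-21 J = 0.0287 eV.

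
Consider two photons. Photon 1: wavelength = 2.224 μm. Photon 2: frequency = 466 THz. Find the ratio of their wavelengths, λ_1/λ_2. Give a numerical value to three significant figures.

3.46

λ_1 = 2.224e-6 m (from wavelength = 2.224 μm, via λ given directly).
λ_2 = 6.433e-7 m (from frequency = 466 THz, via λ = c/f).
Ratio = 2.224e-6 / 6.433e-7 = 3.46.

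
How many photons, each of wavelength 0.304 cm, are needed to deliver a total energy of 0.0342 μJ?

Per-photon energy: E = 6.534·10^-23 J (from wavelength = 0.304 cm).
N = E_total / E_photon = 3.42·10^-8 J / 6.534·10^-23 J = 5.23·10^14.

5.23·10^14 photons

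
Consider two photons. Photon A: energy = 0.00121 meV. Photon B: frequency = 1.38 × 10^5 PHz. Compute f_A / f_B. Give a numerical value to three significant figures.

2.12 × 10^-12

f_A = 2.926 × 10^8 Hz (from energy = 0.00121 meV, via f = E/h).
f_B = 1.380 × 10^20 Hz (from frequency = 1.38 × 10^5 PHz, via f given directly).
Ratio = 2.926 × 10^8 / 1.380 × 10^20 = 2.12 × 10^-12.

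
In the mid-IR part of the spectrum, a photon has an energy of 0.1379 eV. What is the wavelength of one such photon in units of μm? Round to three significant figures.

Convert to SI: E = 0.1379 eV = 2.2094 × 10^-20 J.
The photon relation is λ = hc/E, giving λ = 8.991 × 10^-6 m.
Converting to μm: λ = 8.991 μm ≈ 8.99 μm.

8.99 μm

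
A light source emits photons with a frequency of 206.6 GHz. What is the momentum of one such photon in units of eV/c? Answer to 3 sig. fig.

8.54e-4 eV/c

Use h = 6.62607015e-34 J·s, c = 2.99792458e8 m/s, 1 eV = 1.602176634e-19 J.
Convert to SI: f = 206.6 GHz = 2.066e11 Hz.
Since p = hf/c for a photon, p = 4.566e-31 kg·m/s.
Converting to eV/c: p = 8.544e-4 eV/c ≈ 8.54e-4 eV/c.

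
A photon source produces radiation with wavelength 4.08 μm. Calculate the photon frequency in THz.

First convert: λ = 4.08 μm = 4.08 × 10^-6 m.
The photon relation is f = c/λ, giving f = 7.348 × 10^13 Hz.
Converting to THz: f = 73.48 THz ≈ 73.5 THz.

73.5 THz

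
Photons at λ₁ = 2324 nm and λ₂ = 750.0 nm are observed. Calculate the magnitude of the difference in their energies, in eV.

1.12 eV

Using E = hc/λ: E₁ = 8.5475 × 10^-20 J, E₂ = 2.6486 × 10^-19 J.
|ΔE| = |8.5475 × 10^-20 − 2.6486 × 10^-19| = 1.79 × 10^-19 J = 1.12 eV.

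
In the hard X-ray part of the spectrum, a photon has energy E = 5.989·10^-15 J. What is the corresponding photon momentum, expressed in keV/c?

(c = 2.99792458·10^8 m/s, 1 eV = 1.602176634·10^-19 J.)
Since p = E/c for a photon, p = 1.998·10^-23 kg·m/s.
Converting to keV/c: p = 37.38 keV/c ≈ 37.4 keV/c.

37.4 keV/c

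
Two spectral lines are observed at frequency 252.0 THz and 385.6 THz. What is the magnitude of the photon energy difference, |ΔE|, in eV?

Using E = hf: E₁ = 1.6698·10^-19 J, E₂ = 2.5550·10^-19 J.
|ΔE| = |1.6698·10^-19 − 2.5550·10^-19| = 8.85·10^-20 J = 0.553 eV.

0.553 eV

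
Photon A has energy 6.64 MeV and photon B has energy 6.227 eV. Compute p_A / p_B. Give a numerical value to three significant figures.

1.07·10^6

p_A = 3.549·10^-21 kg·m/s (from energy = 6.64 MeV, via p = E/c).
p_B = 3.328·10^-27 kg·m/s (from energy = 6.227 eV, via p = E/c).
Ratio = 3.549·10^-21 / 3.328·10^-27 = 1.07·10^6.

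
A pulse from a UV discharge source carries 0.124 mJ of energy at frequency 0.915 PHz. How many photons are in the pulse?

Per-photon energy: E = 6.063e-19 J (from frequency = 0.915 PHz).
N = E_total / E_photon = 1.24e-4 J / 6.063e-19 J = 2.05e14.

2.05e14 photons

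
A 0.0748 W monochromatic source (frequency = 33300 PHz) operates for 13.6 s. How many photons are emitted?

4.61e13 photons

Total energy: E_total = P·t = 0.0748 × 13.6 = 1.017 J.
Per-photon energy: E = 2.206e-14 J.
N = E_total / E_photon = 4.61e13.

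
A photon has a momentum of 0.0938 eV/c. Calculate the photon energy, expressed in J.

First convert: p = 0.0938 eV/c = 5.0129 × 10^-29 kg·m/s.
Apply E = pc: E = 1.503 × 10^-20 J.
So E ≈ 1.50 × 10^-20 J.

1.50 × 10^-20 J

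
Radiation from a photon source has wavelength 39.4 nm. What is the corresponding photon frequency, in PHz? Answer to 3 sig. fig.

(c = 2.99792458e8 m/s.)
Convert to SI: λ = 39.4 nm = 3.94e-8 m.
The photon relation is f = c/λ, giving f = 7.609e15 Hz.
Converting to PHz: f = 7.609 PHz ≈ 7.61 PHz.

7.61 PHz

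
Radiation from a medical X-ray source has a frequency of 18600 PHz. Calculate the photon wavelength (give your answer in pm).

16.1 pm

(c = 2.99792458e8 m/s.)
Convert to SI: f = 18600 PHz = 1.86e19 Hz.
Apply λ = c/f: λ = 1.612e-11 m.
Converting to pm: λ = 16.12 pm ≈ 16.1 pm.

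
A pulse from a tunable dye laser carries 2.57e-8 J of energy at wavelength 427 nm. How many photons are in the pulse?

Per-photon energy: E = 4.652e-19 J (from wavelength = 427 nm).
N = E_total / E_photon = 2.57e-8 J / 4.652e-19 J = 5.52e10.

5.52e10 photons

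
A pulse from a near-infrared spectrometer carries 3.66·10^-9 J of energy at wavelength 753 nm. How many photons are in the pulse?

Per-photon energy: E = 2.638·10^-19 J (from wavelength = 753 nm).
N = E_total / E_photon = 3.66·10^-9 J / 2.638·10^-19 J = 1.39·10^10.

1.39·10^10 photons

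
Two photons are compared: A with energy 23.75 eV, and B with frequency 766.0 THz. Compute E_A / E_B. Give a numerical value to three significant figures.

E_A = 3.805 × 10^-18 J (from energy = 23.75 eV, via E given directly).
E_B = 5.076 × 10^-19 J (from frequency = 766.0 THz, via E = hf).
Ratio = 3.805 × 10^-18 / 5.076 × 10^-19 = 7.50.

7.50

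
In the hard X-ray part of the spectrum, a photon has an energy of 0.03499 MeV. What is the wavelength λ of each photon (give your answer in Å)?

0.354 Å

Take h = 6.62607015·10^-34 J·s, c = 2.99792458·10^8 m/s, 1 eV = 1.602176634·10^-19 J.
In SI units: E = 0.03499 MeV = 5.6060·10^-15 J.
Apply λ = hc/E: λ = 3.543·10^-11 m.
Converting to Å: λ = 0.3543 Å ≈ 0.354 Å.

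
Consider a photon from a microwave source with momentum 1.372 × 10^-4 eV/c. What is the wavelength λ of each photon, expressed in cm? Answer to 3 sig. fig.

(h = 6.62607015 × 10^-34 J·s, c = 2.99792458 × 10^8 m/s, 1 eV = 1.602176634 × 10^-19 J.)
Convert to SI: p = 1.372 × 10^-4 eV/c = 7.3324 × 10^-32 kg·m/s.
The photon relation is λ = h/p, giving λ = 0.009037 m.
Converting to cm: λ = 0.9037 cm ≈ 0.904 cm.

0.904 cm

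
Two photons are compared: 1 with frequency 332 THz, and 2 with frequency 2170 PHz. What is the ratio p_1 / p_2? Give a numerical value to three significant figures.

p_1 = 7.338e-28 kg·m/s (from frequency = 332 THz, via p = hf/c).
p_2 = 4.796e-24 kg·m/s (from frequency = 2170 PHz, via p = hf/c).
Ratio = 7.338e-28 / 4.796e-24 = 1.53e-4.

1.53e-4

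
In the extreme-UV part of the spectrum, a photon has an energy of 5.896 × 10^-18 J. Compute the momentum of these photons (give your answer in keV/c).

Apply p = E/c: p = 1.967 × 10^-26 kg·m/s.
Converting to keV/c: p = 0.03680 keV/c ≈ 0.0368 keV/c.

0.0368 keV/c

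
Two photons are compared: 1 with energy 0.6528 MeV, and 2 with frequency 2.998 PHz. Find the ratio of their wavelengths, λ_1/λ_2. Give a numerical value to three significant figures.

1.90 × 10^-5

λ_1 = 1.899 × 10^-12 m (from energy = 0.6528 MeV, via λ = hc/E).
λ_2 = 1.000 × 10^-7 m (from frequency = 2.998 PHz, via λ = c/f).
Ratio = 1.899 × 10^-12 / 1.000 × 10^-7 = 1.90 × 10^-5.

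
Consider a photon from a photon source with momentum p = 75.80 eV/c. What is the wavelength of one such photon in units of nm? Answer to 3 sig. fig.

16.4 nm

Convert to SI: p = 75.80 eV/c = 4.0510·10^-26 kg·m/s.
Since λ = h/p for a photon, λ = 1.636·10^-8 m.
Converting to nm: λ = 16.36 nm ≈ 16.4 nm.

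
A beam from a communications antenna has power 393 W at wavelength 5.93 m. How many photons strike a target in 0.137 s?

Total energy: E_total = P·t = 393 × 0.137 = 53.84 J.
Per-photon energy: E = 3.350e-26 J.
N = E_total / E_photon = 1.61e27.

1.61e27 photons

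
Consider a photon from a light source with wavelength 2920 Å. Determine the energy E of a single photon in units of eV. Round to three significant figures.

4.25 eV

Use h = 6.62607015 × 10^-34 J·s, c = 2.99792458 × 10^8 m/s, 1 eV = 1.602176634 × 10^-19 J.
First convert: λ = 2920 Å = 2.92 × 10^-7 m.
Apply E = hc/λ: E = 6.803 × 10^-19 J.
Converting to eV: E = 4.246 eV ≈ 4.25 eV.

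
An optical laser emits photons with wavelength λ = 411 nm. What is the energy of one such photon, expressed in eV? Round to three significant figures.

3.02 eV

Convert to SI: λ = 411 nm = 4.11 × 10^-7 m.
Apply E = hc/λ: E = 4.833 × 10^-19 J.
Converting to eV: E = 3.017 eV ≈ 3.02 eV.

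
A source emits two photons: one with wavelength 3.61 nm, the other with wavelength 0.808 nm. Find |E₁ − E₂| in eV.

1190 eV

Using E = hc/λ: E₁ = 5.503·10^-17 J, E₂ = 2.458·10^-16 J.
|ΔE| = |5.503·10^-17 − 2.458·10^-16| = 1.91·10^-16 J = 1190 eV.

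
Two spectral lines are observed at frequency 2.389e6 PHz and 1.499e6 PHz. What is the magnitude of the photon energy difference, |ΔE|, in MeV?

Using E = hf: E₁ = 1.5830e-12 J, E₂ = 9.9325e-13 J.
|ΔE| = |1.5830e-12 − 9.9325e-13| = 5.90e-13 J = 3.68 MeV.

3.68 MeV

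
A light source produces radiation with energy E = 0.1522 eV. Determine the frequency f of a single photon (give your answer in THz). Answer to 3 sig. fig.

Take h = 6.62607015 × 10^-34 J·s, 1 eV = 1.602176634 × 10^-19 J.
First convert: E = 0.1522 eV = 2.4385 × 10^-20 J.
Apply f = E/h: f = 3.680 × 10^13 Hz.
Converting to THz: f = 36.80 THz ≈ 36.8 THz.

36.8 THz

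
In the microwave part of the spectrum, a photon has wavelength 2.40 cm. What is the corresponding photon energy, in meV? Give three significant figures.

0.0517 meV

In SI units: λ = 2.40 cm = 0.0240 m.
Apply E = hc/λ: E = 8.277·10^-24 J.
Converting to meV: E = 0.05166 meV ≈ 0.0517 meV.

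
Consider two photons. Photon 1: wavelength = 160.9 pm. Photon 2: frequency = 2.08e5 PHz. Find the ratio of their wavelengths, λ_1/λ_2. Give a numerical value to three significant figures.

112

λ_1 = 1.609e-10 m (from wavelength = 160.9 pm, via λ given directly).
λ_2 = 1.441e-12 m (from frequency = 2.08e5 PHz, via λ = c/f).
Ratio = 1.609e-10 / 1.441e-12 = 112.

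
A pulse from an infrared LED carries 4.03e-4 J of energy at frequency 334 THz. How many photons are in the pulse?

1.82e15 photons

Per-photon energy: E = 2.213e-19 J (from frequency = 334 THz).
N = E_total / E_photon = 4.03e-4 J / 2.213e-19 J = 1.82e15.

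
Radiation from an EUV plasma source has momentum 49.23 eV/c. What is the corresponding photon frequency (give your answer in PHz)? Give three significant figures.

11.9 PHz

In SI units: p = 49.23 eV/c = 2.6310e-26 kg·m/s.
The photon relation is f = pc/h, giving f = 1.190e16 Hz.
Converting to PHz: f = 11.90 PHz ≈ 11.9 PHz.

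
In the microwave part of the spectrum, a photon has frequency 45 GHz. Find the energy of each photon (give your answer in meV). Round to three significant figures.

0.186 meV

(h = 6.62607015 × 10^-34 J·s, 1 eV = 1.602176634 × 10^-19 J.)
Convert to SI: f = 45 GHz = 4.5 × 10^10 Hz.
Since E = hf for a photon, E = 2.982 × 10^-23 J.
Converting to meV: E = 0.1861 meV ≈ 0.186 meV.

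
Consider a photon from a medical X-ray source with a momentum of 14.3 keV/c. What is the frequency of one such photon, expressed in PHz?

3460 PHz

In SI units: p = 14.3 keV/c = 7.6423e-24 kg·m/s.
The photon relation is f = pc/h, giving f = 3.458e18 Hz.
Converting to PHz: f = 3458 PHz ≈ 3460 PHz.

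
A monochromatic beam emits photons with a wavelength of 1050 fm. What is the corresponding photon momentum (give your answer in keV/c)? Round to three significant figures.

(h = 6.62607015 × 10^-34 J·s, c = 2.99792458 × 10^8 m/s, 1 eV = 1.602176634 × 10^-19 J.)
In SI units: λ = 1050 fm = 1.05 × 10^-12 m.
Since p = h/λ for a photon, p = 6.311 × 10^-22 kg·m/s.
Converting to keV/c: p = 1181 keV/c ≈ 1180 keV/c.

1180 keV/c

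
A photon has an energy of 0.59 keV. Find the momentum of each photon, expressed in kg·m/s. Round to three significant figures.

First convert: E = 0.59 keV = 9.4528e-17 J.
Since p = E/c for a photon, p = 3.153e-25 kg·m/s.
So p ≈ 3.15e-25 kg·m/s.

3.15e-25 kg·m/s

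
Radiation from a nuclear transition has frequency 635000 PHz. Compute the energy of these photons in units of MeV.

Take h = 6.62607015e-34 J·s, 1 eV = 1.602176634e-19 J.
Convert to SI: f = 635000 PHz = 6.350e20 Hz.
For a photon E = hf, so E = 4.208e-13 J.
Converting to MeV: E = 2.626 MeV ≈ 2.63 MeV.

2.63 MeV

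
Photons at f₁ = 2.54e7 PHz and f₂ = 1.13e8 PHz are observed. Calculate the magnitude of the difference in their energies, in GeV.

Using E = hf: E₁ = 1.683e-11 J, E₂ = 7.487e-11 J.
|ΔE| = |1.683e-11 − 7.487e-11| = 5.80e-11 J = 0.362 GeV.

0.362 GeV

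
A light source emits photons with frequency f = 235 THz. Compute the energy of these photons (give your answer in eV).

Use h = 6.62607015 × 10^-34 J·s, 1 eV = 1.602176634 × 10^-19 J.
Convert to SI: f = 235 THz = 2.35 × 10^14 Hz.
For a photon E = hf, so E = 1.557 × 10^-19 J.
Converting to eV: E = 0.9719 eV ≈ 0.972 eV.

0.972 eV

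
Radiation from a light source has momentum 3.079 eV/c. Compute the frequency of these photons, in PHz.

In SI units: p = 3.079 eV/c = 1.6455e-27 kg·m/s.
The photon relation is f = pc/h, giving f = 7.445e14 Hz.
Converting to PHz: f = 0.7445 PHz ≈ 0.744 PHz.

0.744 PHz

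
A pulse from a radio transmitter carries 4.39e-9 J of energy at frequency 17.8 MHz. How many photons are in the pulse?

Per-photon energy: E = 1.179e-26 J (from frequency = 17.8 MHz).
N = E_total / E_photon = 4.39e-9 J / 1.179e-26 J = 3.72e17.

3.72e17 photons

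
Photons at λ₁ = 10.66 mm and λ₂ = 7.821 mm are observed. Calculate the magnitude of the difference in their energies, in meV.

0.0422 meV

Using E = hc/λ: E₁ = 1.8635e-23 J, E₂ = 2.5399e-23 J.
|ΔE| = |1.8635e-23 − 2.5399e-23| = 6.76e-24 J = 0.0422 meV.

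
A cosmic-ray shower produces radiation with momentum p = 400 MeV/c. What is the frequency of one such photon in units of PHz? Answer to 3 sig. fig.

First convert: p = 400 MeV/c = 2.1377 × 10^-19 kg·m/s.
For a photon f = pc/h, so f = 9.672 × 10^22 Hz.
Converting to PHz: f = 9.672 × 10^7 PHz ≈ 9.67 × 10^7 PHz.

9.67 × 10^7 PHz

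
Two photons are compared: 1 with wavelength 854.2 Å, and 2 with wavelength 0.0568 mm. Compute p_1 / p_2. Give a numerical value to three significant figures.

p_1 = 7.757e-27 kg·m/s (from wavelength = 854.2 Å, via p = h/λ).
p_2 = 1.167e-29 kg·m/s (from wavelength = 0.0568 mm, via p = h/λ).
Ratio = 7.757e-27 / 1.167e-29 = 665.

665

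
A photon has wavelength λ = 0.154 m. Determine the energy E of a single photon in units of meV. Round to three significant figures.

(h = 6.62607015 × 10^-34 J·s, c = 2.99792458 × 10^8 m/s, 1 eV = 1.602176634 × 10^-19 J.)
The photon relation is E = hc/λ, giving E = 1.290 × 10^-24 J.
Converting to meV: E = 0.008051 meV ≈ 8.05 × 10^-3 meV.

8.05 × 10^-3 meV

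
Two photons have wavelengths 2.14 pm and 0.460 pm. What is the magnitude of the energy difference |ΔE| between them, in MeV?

Using E = hc/λ: E₁ = 9.282 × 10^-14 J, E₂ = 4.318 × 10^-13 J.
|ΔE| = |9.282 × 10^-14 − 4.318 × 10^-13| = 3.39 × 10^-13 J = 2.12 MeV.

2.12 MeV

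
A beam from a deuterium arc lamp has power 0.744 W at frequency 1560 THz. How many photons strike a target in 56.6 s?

Total energy: E_total = P·t = 0.744 × 56.6 = 42.11 J.
Per-photon energy: E = 1.034·10^-18 J.
N = E_total / E_photon = 4.07·10^19.

4.07·10^19 photons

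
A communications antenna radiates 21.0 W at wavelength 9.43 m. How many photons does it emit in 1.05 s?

1.05e27 photons

Total energy: E_total = P·t = 21.0 × 1.05 = 22.05 J.
Per-photon energy: E = 2.107e-26 J.
N = E_total / E_photon = 1.05e27.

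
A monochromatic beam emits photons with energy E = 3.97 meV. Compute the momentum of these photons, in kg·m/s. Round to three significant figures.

(c = 2.99792458 × 10^8 m/s, 1 eV = 1.602176634 × 10^-19 J.)
Convert to SI: E = 3.97 meV = 6.3606 × 10^-22 J.
The photon relation is p = E/c, giving p = 2.122 × 10^-30 kg·m/s.
So p ≈ 2.12 × 10^-30 kg·m/s.

2.12 × 10^-30 kg·m/s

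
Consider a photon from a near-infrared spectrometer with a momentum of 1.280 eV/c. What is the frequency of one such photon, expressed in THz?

In SI units: p = 1.280 eV/c = 6.8407e-28 kg·m/s.
Since f = pc/h for a photon, f = 3.095e14 Hz.
Converting to THz: f = 309.5 THz ≈ 310 THz.

310 THz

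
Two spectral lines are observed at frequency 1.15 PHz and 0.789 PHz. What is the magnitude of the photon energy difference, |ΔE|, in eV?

1.49 eV

Using E = hf: E₁ = 7.620 × 10^-19 J, E₂ = 5.228 × 10^-19 J.
|ΔE| = |7.620 × 10^-19 − 5.228 × 10^-19| = 2.39 × 10^-19 J = 1.49 eV.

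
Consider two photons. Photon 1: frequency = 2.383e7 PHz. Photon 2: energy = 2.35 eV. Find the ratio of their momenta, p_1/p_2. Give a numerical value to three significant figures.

p_1 = 5.267e-20 kg·m/s (from frequency = 2.383e7 PHz, via p = hf/c).
p_2 = 1.256e-27 kg·m/s (from energy = 2.35 eV, via p = E/c).
Ratio = 5.267e-20 / 1.256e-27 = 4.19e7.

4.19e7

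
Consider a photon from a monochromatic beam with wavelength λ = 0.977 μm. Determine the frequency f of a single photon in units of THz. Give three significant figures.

307 THz

(c = 2.99792458e8 m/s.)
Convert to SI: λ = 0.977 μm = 9.77e-7 m.
The photon relation is f = c/λ, giving f = 3.069e14 Hz.
Converting to THz: f = 306.9 THz ≈ 307 THz.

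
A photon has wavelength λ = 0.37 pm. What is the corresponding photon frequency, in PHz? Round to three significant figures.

First convert: λ = 0.37 pm = 3.7e-13 m.
The photon relation is f = c/λ, giving f = 8.102e20 Hz.
Converting to PHz: f = 810200 PHz ≈ 8.10e5 PHz.

8.10e5 PHz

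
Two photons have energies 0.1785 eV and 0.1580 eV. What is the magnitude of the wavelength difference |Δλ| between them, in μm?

0.901 μm

Using λ = hc/E: λ₁ = 6.9459 × 10^-6 m, λ₂ = 7.8471 × 10^-6 m.
|Δλ| = |6.9459 × 10^-6 − 7.8471 × 10^-6| = 9.01 × 10^-7 m = 0.901 μm.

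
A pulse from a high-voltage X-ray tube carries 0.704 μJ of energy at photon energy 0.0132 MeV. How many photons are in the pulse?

3.33·10^8 photons

Per-photon energy: E = 2.115·10^-15 J (from energy = 0.0132 MeV).
N = E_total / E_photon = 7.04·10^-7 J / 2.115·10^-15 J = 3.33·10^8.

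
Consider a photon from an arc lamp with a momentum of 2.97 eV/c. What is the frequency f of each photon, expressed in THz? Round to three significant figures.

718 THz

(h = 6.62607015e-34 J·s, c = 2.99792458e8 m/s, 1 eV = 1.602176634e-19 J.)
Convert to SI: p = 2.97 eV/c = 1.5873e-27 kg·m/s.
For a photon f = pc/h, so f = 7.181e14 Hz.
Converting to THz: f = 718.1 THz ≈ 718 THz.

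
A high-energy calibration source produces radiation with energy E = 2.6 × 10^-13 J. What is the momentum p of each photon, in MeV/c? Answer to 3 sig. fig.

1.62 MeV/c

Since p = E/c for a photon, p = 8.673 × 10^-22 kg·m/s.
Converting to MeV/c: p = 1.623 MeV/c ≈ 1.62 MeV/c.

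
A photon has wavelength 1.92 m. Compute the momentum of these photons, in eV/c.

Take h = 6.62607015e-34 J·s, c = 2.99792458e8 m/s, 1 eV = 1.602176634e-19 J.
The photon relation is p = h/λ, giving p = 3.451e-34 kg·m/s.
Converting to eV/c: p = 6.458e-7 eV/c ≈ 6.46e-7 eV/c.

6.46e-7 eV/c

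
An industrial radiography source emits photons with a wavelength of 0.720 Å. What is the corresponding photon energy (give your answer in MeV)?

Take h = 6.62607015e-34 J·s, c = 2.99792458e8 m/s, 1 eV = 1.602176634e-19 J.
First convert: λ = 0.720 Å = 7.20e-11 m.
Since E = hc/λ for a photon, E = 2.759e-15 J.
Converting to MeV: E = 0.01722 MeV ≈ 0.0172 MeV.

0.0172 MeV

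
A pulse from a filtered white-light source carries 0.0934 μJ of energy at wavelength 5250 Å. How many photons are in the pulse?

2.47e11 photons

Per-photon energy: E = 3.784e-19 J (from wavelength = 5250 Å).
N = E_total / E_photon = 9.34e-8 J / 3.784e-19 J = 2.47e11.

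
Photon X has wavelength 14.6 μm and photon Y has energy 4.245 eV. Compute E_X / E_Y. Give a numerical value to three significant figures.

E_X = 1.361·10^-20 J (from wavelength = 14.6 μm, via E = hc/λ).
E_Y = 6.801·10^-19 J (from energy = 4.245 eV, via E given directly).
Ratio = 1.361·10^-20 / 6.801·10^-19 = 0.0200.

0.0200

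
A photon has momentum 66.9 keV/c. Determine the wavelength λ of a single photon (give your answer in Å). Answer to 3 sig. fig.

0.185 Å

In SI units: p = 66.9 keV/c = 3.5753e-23 kg·m/s.
The photon relation is λ = h/p, giving λ = 1.853e-11 m.
Converting to Å: λ = 0.1853 Å ≈ 0.185 Å.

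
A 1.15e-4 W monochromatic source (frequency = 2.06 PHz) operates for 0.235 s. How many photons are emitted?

1.98e13 photons

Total energy: E_total = P·t = 1.15e-4 × 0.235 = 2.702e-5 J.
Per-photon energy: E = 1.365e-18 J.
N = E_total / E_photon = 1.98e13.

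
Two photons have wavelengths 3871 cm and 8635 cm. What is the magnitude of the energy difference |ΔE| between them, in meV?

Using E = hc/λ: E₁ = 5.1316 × 10^-27 J, E₂ = 2.3005 × 10^-27 J.
|ΔE| = |5.1316 × 10^-27 − 2.3005 × 10^-27| = 2.83 × 10^-27 J = 1.77 × 10^-5 meV.

1.77 × 10^-5 meV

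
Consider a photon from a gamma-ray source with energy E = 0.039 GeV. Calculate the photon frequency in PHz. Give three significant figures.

Take h = 6.62607015 × 10^-34 J·s, 1 eV = 1.602176634 × 10^-19 J.
First convert: E = 0.039 GeV = 6.2485 × 10^-12 J.
The photon relation is f = E/h, giving f = 9.430 × 10^21 Hz.
Converting to PHz: f = 9.430 × 10^6 PHz ≈ 9.43 × 10^6 PHz.

9.43 × 10^6 PHz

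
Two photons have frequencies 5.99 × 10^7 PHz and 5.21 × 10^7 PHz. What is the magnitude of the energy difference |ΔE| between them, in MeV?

32.3 MeV

Using E = hf: E₁ = 3.969 × 10^-11 J, E₂ = 3.452 × 10^-11 J.
|ΔE| = |3.969 × 10^-11 − 3.452 × 10^-11| = 5.17 × 10^-12 J = 32.3 MeV.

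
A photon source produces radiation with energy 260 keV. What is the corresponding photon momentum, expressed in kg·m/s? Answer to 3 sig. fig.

1.39e-22 kg·m/s

First convert: E = 260 keV = 4.1657e-14 J.
Apply p = E/c: p = 1.390e-22 kg·m/s.
So p ≈ 1.39e-22 kg·m/s.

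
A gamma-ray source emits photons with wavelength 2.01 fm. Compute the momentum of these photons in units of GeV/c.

Use h = 6.62607015·10^-34 J·s, c = 2.99792458·10^8 m/s, 1 eV = 1.602176634·10^-19 J.
In SI units: λ = 2.01 fm = 2.01·10^-15 m.
For a photon p = h/λ, so p = 3.297·10^-19 kg·m/s.
Converting to GeV/c: p = 0.6168 GeV/c ≈ 0.617 GeV/c.

0.617 GeV/c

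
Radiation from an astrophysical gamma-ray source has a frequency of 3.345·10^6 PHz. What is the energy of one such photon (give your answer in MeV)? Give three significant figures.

Convert to SI: f = 3.345·10^6 PHz = 3.345·10^21 Hz.
For a photon E = hf, so E = 2.216·10^-12 J.
Converting to MeV: E = 13.83 MeV ≈ 13.8 MeV.

13.8 MeV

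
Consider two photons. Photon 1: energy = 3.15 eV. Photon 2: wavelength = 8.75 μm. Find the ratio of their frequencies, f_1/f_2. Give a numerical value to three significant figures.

f_1 = 7.617 × 10^14 Hz (from energy = 3.15 eV, via f = E/h).
f_2 = 3.426 × 10^13 Hz (from wavelength = 8.75 μm, via f = c/λ).
Ratio = 7.617 × 10^14 / 3.426 × 10^13 = 22.2.

22.2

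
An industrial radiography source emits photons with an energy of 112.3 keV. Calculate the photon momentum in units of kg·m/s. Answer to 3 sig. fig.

6.00·10^-23 kg·m/s

In SI units: E = 112.3 keV = 1.7992·10^-14 J.
Since p = E/c for a photon, p = 6.002·10^-23 kg·m/s.
So p ≈ 6.00·10^-23 kg·m/s.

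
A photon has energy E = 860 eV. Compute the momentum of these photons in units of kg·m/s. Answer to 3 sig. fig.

4.60e-25 kg·m/s

Convert to SI: E = 860 eV = 1.3779e-16 J.
Apply p = E/c: p = 4.596e-25 kg·m/s.
So p ≈ 4.60e-25 kg·m/s.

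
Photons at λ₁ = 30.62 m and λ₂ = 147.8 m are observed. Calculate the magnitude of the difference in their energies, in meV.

Using E = hc/λ: E₁ = 6.4874·10^-27 J, E₂ = 1.3440·10^-27 J.
|ΔE| = |6.4874·10^-27 − 1.3440·10^-27| = 5.14·10^-27 J = 3.21·10^-5 meV.

3.21·10^-5 meV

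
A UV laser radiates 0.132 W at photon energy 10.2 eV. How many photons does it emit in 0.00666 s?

5.38 × 10^14 photons

Total energy: E_total = P·t = 0.132 × 0.00666 = 8.791 × 10^-4 J.
Per-photon energy: E = 1.634 × 10^-18 J.
N = E_total / E_photon = 5.38 × 10^14.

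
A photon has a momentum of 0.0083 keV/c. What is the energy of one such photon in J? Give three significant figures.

1.33·10^-18 J

In SI units: p = 0.0083 keV/c = 4.4358·10^-27 kg·m/s.
Apply E = pc: E = 1.330·10^-18 J.
So E ≈ 1.33·10^-18 J.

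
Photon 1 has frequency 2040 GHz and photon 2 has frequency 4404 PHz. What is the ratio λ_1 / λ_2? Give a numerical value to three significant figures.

λ_1 = 1.470e-4 m (from frequency = 2040 GHz, via λ = c/f).
λ_2 = 6.807e-11 m (from frequency = 4404 PHz, via λ = c/f).
Ratio = 1.470e-4 / 6.807e-11 = 2.16e6.

2.16e6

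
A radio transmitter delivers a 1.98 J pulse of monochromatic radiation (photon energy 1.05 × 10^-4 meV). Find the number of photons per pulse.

Per-photon energy: E = 1.682 × 10^-26 J (from energy = 1.05 × 10^-4 meV).
N = E_total / E_photon = 1.98 J / 1.682 × 10^-26 J = 1.18 × 10^26.

1.18 × 10^26 photons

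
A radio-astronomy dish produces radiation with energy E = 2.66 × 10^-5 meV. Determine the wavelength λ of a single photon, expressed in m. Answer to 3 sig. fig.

46.6 m

Take h = 6.62607015 × 10^-34 J·s, c = 2.99792458 × 10^8 m/s, 1 eV = 1.602176634 × 10^-19 J.
In SI units: E = 2.66 × 10^-5 meV = 4.2618 × 10^-27 J.
Apply λ = hc/E: λ = 46.61 m.
So λ ≈ 46.6 m.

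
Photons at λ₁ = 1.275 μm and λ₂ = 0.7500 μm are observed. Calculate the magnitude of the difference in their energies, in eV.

0.681 eV

Using E = hc/λ: E₁ = 1.5580e-19 J, E₂ = 2.6486e-19 J.
|ΔE| = |1.5580e-19 − 2.6486e-19| = 1.09e-19 J = 0.681 eV.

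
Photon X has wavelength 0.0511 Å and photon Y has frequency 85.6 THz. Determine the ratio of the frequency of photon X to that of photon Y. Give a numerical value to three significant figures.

f_X = 5.867 × 10^19 Hz (from wavelength = 0.0511 Å, via f = c/λ).
f_Y = 8.560 × 10^13 Hz (from frequency = 85.6 THz, via f given directly).
Ratio = 5.867 × 10^19 / 8.560 × 10^13 = 6.85 × 10^5.

6.85 × 10^5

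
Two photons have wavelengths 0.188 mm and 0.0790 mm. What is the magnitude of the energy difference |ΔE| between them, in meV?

Using E = hc/λ: E₁ = 1.057·10^-21 J, E₂ = 2.514·10^-21 J.
|ΔE| = |1.057·10^-21 − 2.514·10^-21| = 1.46·10^-21 J = 9.10 meV.

9.10 meV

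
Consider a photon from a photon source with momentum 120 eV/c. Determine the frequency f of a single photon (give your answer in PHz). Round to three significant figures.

29.0 PHz

Convert to SI: p = 120 eV/c = 6.4131e-26 kg·m/s.
The photon relation is f = pc/h, giving f = 2.902e16 Hz.
Converting to PHz: f = 29.02 PHz ≈ 29.0 PHz.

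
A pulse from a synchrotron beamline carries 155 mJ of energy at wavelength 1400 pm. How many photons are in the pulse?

Per-photon energy: E = 1.419·10^-16 J (from wavelength = 1400 pm).
N = E_total / E_photon = 0.155 J / 1.419·10^-16 J = 1.09·10^15.

1.09·10^15 photons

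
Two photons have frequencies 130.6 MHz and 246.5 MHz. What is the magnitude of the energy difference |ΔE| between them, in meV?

Using E = hf: E₁ = 8.6536 × 10^-26 J, E₂ = 1.6333 × 10^-25 J.
|ΔE| = |8.6536 × 10^-26 − 1.6333 × 10^-25| = 7.68 × 10^-26 J = 4.79 × 10^-4 meV.

4.79 × 10^-4 meV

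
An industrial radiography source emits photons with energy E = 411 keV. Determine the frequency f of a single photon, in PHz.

9.94e4 PHz

Convert to SI: E = 411 keV = 6.5849e-14 J.
Apply f = E/h: f = 9.938e19 Hz.
Converting to PHz: f = 99380 PHz ≈ 9.94e4 PHz.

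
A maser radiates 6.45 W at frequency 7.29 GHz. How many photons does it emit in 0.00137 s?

Total energy: E_total = P·t = 6.45 × 0.00137 = 0.008836 J.
Per-photon energy: E = 4.830e-24 J.
N = E_total / E_photon = 1.83e21.

1.83e21 photons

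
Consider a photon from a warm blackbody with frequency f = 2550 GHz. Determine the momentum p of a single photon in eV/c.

0.0105 eV/c

Take h = 6.62607015e-34 J·s, c = 2.99792458e8 m/s, 1 eV = 1.602176634e-19 J.
Convert to SI: f = 2550 GHz = 2.55e12 Hz.
Apply p = hf/c: p = 5.636e-30 kg·m/s.
Converting to eV/c: p = 0.01055 eV/c ≈ 0.0105 eV/c.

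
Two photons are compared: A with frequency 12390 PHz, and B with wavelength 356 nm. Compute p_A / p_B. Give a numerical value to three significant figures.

p_A = 2.738 × 10^-23 kg·m/s (from frequency = 12390 PHz, via p = hf/c).
p_B = 1.861 × 10^-27 kg·m/s (from wavelength = 356 nm, via p = h/λ).
Ratio = 2.738 × 10^-23 / 1.861 × 10^-27 = 1.47 × 10^4.

1.47 × 10^4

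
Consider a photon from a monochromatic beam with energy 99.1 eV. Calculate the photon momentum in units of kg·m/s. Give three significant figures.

(c = 2.99792458e8 m/s, 1 eV = 1.602176634e-19 J.)
Convert to SI: E = 99.1 eV = 1.5878e-17 J.
For a photon p = E/c, so p = 5.296e-26 kg·m/s.
So p ≈ 5.30e-26 kg·m/s.

5.30e-26 kg·m/s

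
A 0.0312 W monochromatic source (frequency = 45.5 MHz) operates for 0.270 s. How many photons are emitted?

Total energy: E_total = P·t = 0.0312 × 0.270 = 0.008424 J.
Per-photon energy: E = 3.015 × 10^-26 J.
N = E_total / E_photon = 2.79 × 10^23.

2.79 × 10^23 photons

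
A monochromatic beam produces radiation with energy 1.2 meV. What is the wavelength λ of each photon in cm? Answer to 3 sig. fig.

In SI units: E = 1.2 meV = 1.9226 × 10^-22 J.
Apply λ = hc/E: λ = 0.001033 m.
Converting to cm: λ = 0.1033 cm ≈ 0.103 cm.

0.103 cm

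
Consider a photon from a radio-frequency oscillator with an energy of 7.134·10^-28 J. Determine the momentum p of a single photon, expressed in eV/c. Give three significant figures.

(c = 2.99792458·10^8 m/s, 1 eV = 1.602176634·10^-19 J.)
For a photon p = E/c, so p = 2.380·10^-36 kg·m/s.
Converting to eV/c: p = 4.453·10^-9 eV/c ≈ 4.45·10^-9 eV/c.

4.45·10^-9 eV/c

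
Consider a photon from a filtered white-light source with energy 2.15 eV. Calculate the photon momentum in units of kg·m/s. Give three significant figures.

In SI units: E = 2.15 eV = 3.4447 × 10^-19 J.
The photon relation is p = E/c, giving p = 1.149 × 10^-27 kg·m/s.
So p ≈ 1.15 × 10^-27 kg·m/s.

1.15 × 10^-27 kg·m/s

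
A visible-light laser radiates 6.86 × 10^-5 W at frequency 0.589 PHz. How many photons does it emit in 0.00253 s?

4.45 × 10^11 photons

Total energy: E_total = P·t = 6.86 × 10^-5 × 0.00253 = 1.736 × 10^-7 J.
Per-photon energy: E = 3.903 × 10^-19 J.
N = E_total / E_photon = 4.45 × 10^11.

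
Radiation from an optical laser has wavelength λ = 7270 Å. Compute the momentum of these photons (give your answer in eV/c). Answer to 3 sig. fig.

Convert to SI: λ = 7270 Å = 7.27·10^-7 m.
Apply p = h/λ: p = 9.114·10^-28 kg·m/s.
Converting to eV/c: p = 1.705 eV/c ≈ 1.71 eV/c.

1.71 eV/c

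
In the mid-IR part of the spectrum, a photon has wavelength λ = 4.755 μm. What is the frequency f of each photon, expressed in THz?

(c = 2.99792458e8 m/s.)
In SI units: λ = 4.755 μm = 4.755e-6 m.
For a photon f = c/λ, so f = 6.305e13 Hz.
Converting to THz: f = 63.05 THz ≈ 63.0 THz.

63.0 THz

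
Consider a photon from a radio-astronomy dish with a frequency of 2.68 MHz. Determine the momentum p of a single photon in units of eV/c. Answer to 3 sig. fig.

1.11e-8 eV/c

Use h = 6.62607015e-34 J·s, c = 2.99792458e8 m/s, 1 eV = 1.602176634e-19 J.
In SI units: f = 2.68 MHz = 2.68e6 Hz.
The photon relation is p = hf/c, giving p = 5.923e-36 kg·m/s.
Converting to eV/c: p = 1.108e-8 eV/c ≈ 1.11e-8 eV/c.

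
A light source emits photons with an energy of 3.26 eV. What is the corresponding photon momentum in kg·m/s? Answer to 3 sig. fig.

1.74 × 10^-27 kg·m/s

Use c = 2.99792458 × 10^8 m/s, 1 eV = 1.602176634 × 10^-19 J.
First convert: E = 3.26 eV = 5.2231 × 10^-19 J.
Apply p = E/c: p = 1.742 × 10^-27 kg·m/s.
So p ≈ 1.74 × 10^-27 kg·m/s.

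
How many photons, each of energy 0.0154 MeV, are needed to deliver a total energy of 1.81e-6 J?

7.34e8 photons

Per-photon energy: E = 2.467e-15 J (from energy = 0.0154 MeV).
N = E_total / E_photon = 1.81e-6 J / 2.467e-15 J = 7.34e8.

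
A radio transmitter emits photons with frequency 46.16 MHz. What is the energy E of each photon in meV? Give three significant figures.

Use h = 6.62607015·10^-34 J·s, 1 eV = 1.602176634·10^-19 J.
Convert to SI: f = 46.16 MHz = 4.616·10^7 Hz.
Since E = hf for a photon, E = 3.059·10^-26 J.
Converting to meV: E = 1.909·10^-4 meV ≈ 1.91·10^-4 meV.

1.91·10^-4 meV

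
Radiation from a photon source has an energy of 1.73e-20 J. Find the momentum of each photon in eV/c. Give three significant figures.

Since p = E/c for a photon, p = 5.771e-29 kg·m/s.
Converting to eV/c: p = 0.1080 eV/c ≈ 0.108 eV/c.

0.108 eV/c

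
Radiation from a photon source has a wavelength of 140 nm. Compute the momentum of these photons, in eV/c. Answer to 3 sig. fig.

8.86 eV/c

In SI units: λ = 140 nm = 1.4e-7 m.
Apply p = h/λ: p = 4.733e-27 kg·m/s.
Converting to eV/c: p = 8.856 eV/c ≈ 8.86 eV/c.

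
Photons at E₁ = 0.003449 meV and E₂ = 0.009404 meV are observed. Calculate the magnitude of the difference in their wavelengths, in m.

Using λ = hc/E: λ₁ = 0.35948 m, λ₂ = 0.13184 m.
|Δλ| = |0.35948 − 0.13184| = 0.228 m.

0.228 m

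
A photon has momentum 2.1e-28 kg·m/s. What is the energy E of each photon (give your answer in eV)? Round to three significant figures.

Take c = 2.99792458e8 m/s, 1 eV = 1.602176634e-19 J.
Since E = pc for a photon, E = 6.296e-20 J.
Converting to eV: E = 0.3929 eV ≈ 0.393 eV.

0.393 eV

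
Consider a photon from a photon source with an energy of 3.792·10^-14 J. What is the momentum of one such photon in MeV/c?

0.237 MeV/c

Apply p = E/c: p = 1.265·10^-22 kg·m/s.
Converting to MeV/c: p = 0.2367 MeV/c ≈ 0.237 MeV/c.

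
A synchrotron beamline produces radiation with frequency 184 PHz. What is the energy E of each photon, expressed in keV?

0.761 keV

Take h = 6.62607015 × 10^-34 J·s, 1 eV = 1.602176634 × 10^-19 J.
Convert to SI: f = 184 PHz = 1.84 × 10^17 Hz.
Since E = hf for a photon, E = 1.219 × 10^-16 J.
Converting to keV: E = 0.7610 keV ≈ 0.761 keV.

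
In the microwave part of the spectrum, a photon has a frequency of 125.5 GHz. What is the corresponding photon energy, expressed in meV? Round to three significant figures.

0.519 meV

Convert to SI: f = 125.5 GHz = 1.255e11 Hz.
Apply E = hf: E = 8.316e-23 J.
Converting to meV: E = 0.5190 meV ≈ 0.519 meV.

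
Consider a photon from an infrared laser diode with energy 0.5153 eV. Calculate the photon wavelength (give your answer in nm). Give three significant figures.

2410 nm

Use h = 6.62607015 × 10^-34 J·s, c = 2.99792458 × 10^8 m/s, 1 eV = 1.602176634 × 10^-19 J.
Convert to SI: E = 0.5153 eV = 8.2560 × 10^-20 J.
The photon relation is λ = hc/E, giving λ = 2.406 × 10^-6 m.
Converting to nm: λ = 2406 nm ≈ 2410 nm.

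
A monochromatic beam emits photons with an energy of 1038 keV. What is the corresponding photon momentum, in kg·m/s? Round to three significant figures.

First convert: E = 1038 keV = 1.6631 × 10^-13 J.
Apply p = E/c: p = 5.547 × 10^-22 kg·m/s.
So p ≈ 5.55 × 10^-22 kg·m/s.

5.55 × 10^-22 kg·m/s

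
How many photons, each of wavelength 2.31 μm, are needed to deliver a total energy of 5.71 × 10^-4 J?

6.64 × 10^15 photons

Per-photon energy: E = 8.599 × 10^-20 J (from wavelength = 2.31 μm).
N = E_total / E_photon = 5.71 × 10^-4 J / 8.599 × 10^-20 J = 6.64 × 10^15.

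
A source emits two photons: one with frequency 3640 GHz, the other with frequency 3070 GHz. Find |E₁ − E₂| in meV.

2.36 meV

Using E = hf: E₁ = 2.412e-21 J, E₂ = 2.034e-21 J.
|ΔE| = |2.412e-21 − 2.034e-21| = 3.78e-22 J = 2.36 meV.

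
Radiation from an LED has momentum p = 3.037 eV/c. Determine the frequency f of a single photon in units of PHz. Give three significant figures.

0.734 PHz

(h = 6.62607015e-34 J·s, c = 2.99792458e8 m/s, 1 eV = 1.602176634e-19 J.)
Convert to SI: p = 3.037 eV/c = 1.6231e-27 kg·m/s.
Since f = pc/h for a photon, f = 7.343e14 Hz.
Converting to PHz: f = 0.7343 PHz ≈ 0.734 PHz.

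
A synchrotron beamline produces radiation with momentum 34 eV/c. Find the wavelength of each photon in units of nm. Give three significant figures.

36.5 nm

(h = 6.62607015·10^-34 J·s, c = 2.99792458·10^8 m/s, 1 eV = 1.602176634·10^-19 J.)
Convert to SI: p = 34 eV/c = 1.8171·10^-26 kg·m/s.
Apply λ = h/p: λ = 3.647·10^-8 m.
Converting to nm: λ = 36.47 nm ≈ 36.5 nm.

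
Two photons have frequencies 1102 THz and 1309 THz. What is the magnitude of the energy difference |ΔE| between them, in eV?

Using E = hf: E₁ = 7.3019 × 10^-19 J, E₂ = 8.6735 × 10^-19 J.
|ΔE| = |7.3019 × 10^-19 − 8.6735 × 10^-19| = 1.37 × 10^-19 J = 0.856 eV.

0.856 eV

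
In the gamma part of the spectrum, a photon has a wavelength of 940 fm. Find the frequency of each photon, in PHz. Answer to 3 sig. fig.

3.19 × 10^5 PHz

First convert: λ = 940 fm = 9.4 × 10^-13 m.
Apply f = c/λ: f = 3.189 × 10^20 Hz.
Converting to PHz: f = 318900 PHz ≈ 3.19 × 10^5 PHz.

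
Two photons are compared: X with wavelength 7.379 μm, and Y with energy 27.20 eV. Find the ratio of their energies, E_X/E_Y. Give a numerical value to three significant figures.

E_X = 2.692·10^-20 J (from wavelength = 7.379 μm, via E = hc/λ).
E_Y = 4.358·10^-18 J (from energy = 27.20 eV, via E given directly).
Ratio = 2.692·10^-20 / 4.358·10^-18 = 6.18·10^-3.

6.18·10^-3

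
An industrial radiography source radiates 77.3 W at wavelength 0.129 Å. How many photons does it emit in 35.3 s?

1.77 × 10^17 photons

Total energy: E_total = P·t = 77.3 × 35.3 = 2729 J.
Per-photon energy: E = 1.540 × 10^-14 J.
N = E_total / E_photon = 1.77 × 10^17.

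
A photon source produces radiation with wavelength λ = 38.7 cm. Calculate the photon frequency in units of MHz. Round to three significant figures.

775 MHz

Use c = 2.99792458e8 m/s.
Convert to SI: λ = 38.7 cm = 0.387 m.
Apply f = c/λ: f = 7.747e8 Hz.
Converting to MHz: f = 774.7 MHz ≈ 775 MHz.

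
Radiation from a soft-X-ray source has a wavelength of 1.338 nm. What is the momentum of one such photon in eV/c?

In SI units: λ = 1.338 nm = 1.338·10^-9 m.
Since p = h/λ for a photon, p = 4.952·10^-25 kg·m/s.
Converting to eV/c: p = 926.6 eV/c ≈ 927 eV/c.

927 eV/c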